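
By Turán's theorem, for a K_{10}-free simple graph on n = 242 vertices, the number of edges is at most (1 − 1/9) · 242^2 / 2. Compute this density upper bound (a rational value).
Turán density bound = (8/9) · 242^2/2 = 234256/9 ≈ 26028.4444

Turán's theorem: ex(n, K_{r+1}) is achieved by the complete r-partite Turán graph T(n, r) with parts as balanced as possible, and is at most (1 − 1/r) · n^2/2. For r = 9, n = 242: the density bound is (8/9) · 58564/2 = 234256/9 ≈ 26028.4444. The integer-valued extremum is e(T(242, 9)) = 26028, which is strictly less than the density bound 234256/9 since 9 ∤ 242 (the parts of T(242, 9) cannot all be equal).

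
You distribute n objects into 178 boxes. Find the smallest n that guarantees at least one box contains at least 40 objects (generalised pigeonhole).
n = (40 − 1)·178 + 1 = 6943

By the generalised pigeonhole principle, to guarantee some box contains ≥ r objects we need more than (r − 1) · k objects total. Threshold: n = (r − 1) · k + 1. With r = 40 and k = 178: n = 39 · 178 + 1 = 6942 + 1 = 6943. For n = 6942 = 39 · 178, we can put exactly 39 objects in every box, avoiding 40 in any single one — so 6943 is tight.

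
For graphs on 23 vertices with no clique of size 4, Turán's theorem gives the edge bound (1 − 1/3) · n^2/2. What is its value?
Turán density bound = (2/3) · 23^2/2 = 529/3 ≈ 176.3333

Turán's theorem: ex(n, K_{r+1}) is achieved by the complete r-partite Turán graph T(n, r) with parts as balanced as possible, and is at most (1 − 1/r) · n^2/2. For r = 3, n = 23: the density bound is (2/3) · 529/2 = 529/3 ≈ 176.3333. The integer-valued extremum is e(T(23, 3)) = 176, which is strictly less than the density bound 529/3 since 3 ∤ 23 (the parts of T(23, 3) cannot all be equal).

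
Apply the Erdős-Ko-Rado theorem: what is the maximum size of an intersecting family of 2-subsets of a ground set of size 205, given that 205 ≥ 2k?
max |F| = C(204, 1) = 204

Erdős-Ko-Rado (1961): when n ≥ 2k, max |F| = C(n−1, k−1). The bound is attained by the star {A : i ∈ A} for any fixed i ∈ [n]. Here C(205−1, 2−1) = C(204, 1) = 204.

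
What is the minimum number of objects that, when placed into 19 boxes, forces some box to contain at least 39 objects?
n = (39 − 1)·19 + 1 = 723

By the generalised pigeonhole principle, to guarantee some box contains ≥ r objects we need more than (r − 1) · k objects total. Threshold: n = (r − 1) · k + 1. With r = 39 and k = 19: n = 38 · 19 + 1 = 722 + 1 = 723. For n = 722 = 38 · 19, we can put exactly 38 objects in every box, avoiding 39 in any single one — so 723 is tight.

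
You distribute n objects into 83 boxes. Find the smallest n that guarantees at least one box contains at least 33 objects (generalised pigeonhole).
n = (33 − 1)·83 + 1 = 2657

By the generalised pigeonhole principle, to guarantee some box contains ≥ r objects we need more than (r − 1) · k objects total. Threshold: n = (r − 1) · k + 1. With r = 33 and k = 83: n = 32 · 83 + 1 = 2656 + 1 = 2657. For n = 2656 = 32 · 83, we can put exactly 32 objects in every box, avoiding 33 in any single one — so 2657 is tight.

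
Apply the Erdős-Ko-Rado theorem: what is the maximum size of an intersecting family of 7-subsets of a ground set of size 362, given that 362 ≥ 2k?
max |F| = C(361, 6) = 2948308303332

The Erdős-Ko-Rado theorem states: for n ≥ 2k, an intersecting family of k-subsets of an n-element set has size at most C(n − 1, k − 1), with equality for 'star' families {A ⊆ [n] : |A| = k, i ∈ A} (fix an element i). For n = 362, k = 7: C(361, 6) = 2948308303332.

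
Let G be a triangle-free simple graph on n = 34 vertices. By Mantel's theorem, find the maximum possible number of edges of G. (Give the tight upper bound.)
ex(34, K_3) = ⌊34^2/4⌋ = 289

Mantel (1907): a triangle-free graph on n vertices has at most ⌊n^2/4⌋ edges, with equality for the complete bipartite graph K_{⌊n/2⌋, ⌈n/2⌉}. For n = 34: ⌊34^2/4⌋ = ⌊1156/4⌋ = 289. The extremal graph is K_{17, 17}, which has 17·17 = 289 edges.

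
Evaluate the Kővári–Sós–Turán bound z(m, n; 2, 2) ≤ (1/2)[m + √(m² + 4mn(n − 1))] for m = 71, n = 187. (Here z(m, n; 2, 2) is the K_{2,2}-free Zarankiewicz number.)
z(71, 187; 2, 2) ≤ (1/2)[71 + √(71² + 4·71·187·186)] = (1/2)[71 + √9883129] = 1607.3722

Kővári–Sós–Turán: let r_1, ..., r_71 be the row sums and z = Σ r_i the total number of 1s. Each pair of columns can share at most one row with both entries 1 (else a 2×2 all-ones block appears), so Σ_i C(r_i, 2) ≤ C(187, 2) = 17391. By convexity Σ_i C(r_i, 2) ≥ 71·C(z/71, 2) = z(z − 71)/(2·71), giving z² − 71z − 71·187·186 ≤ 0 and hence z ≤ (1/2)[71 + √(5041 + 4·2469522)] = (1/2)[71 + √9883129] ≈ (1/2)(71 + 3143.7444) = 1607.3722.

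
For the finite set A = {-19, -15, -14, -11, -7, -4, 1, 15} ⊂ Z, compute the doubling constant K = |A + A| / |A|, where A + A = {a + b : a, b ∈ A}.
K = |A + A| / |A| = 30/8 = 15/4

Enumerate A + A = {a + b : a, b ∈ A}. With |A| = 8, there are |A|^2 = 64 ordered sum pairs; collecting distinct values, A + A = {-38, -34, -33, -30, -29, -28, -26, -25, -23, -22, -21, -19, -18, -15, -14, -13, -11, -10, -8, -6, -4, -3, 0, 1, 2, 4, 8, 11, 16, 30}, so |A + A| = 30. Thus K = 30/8 = 15/4. For comparison, the minimum possible |A + A| over all 8-element sets is 2·8 − 1 = 15 (so min K = 15/8), attained only by arithmetic progressions.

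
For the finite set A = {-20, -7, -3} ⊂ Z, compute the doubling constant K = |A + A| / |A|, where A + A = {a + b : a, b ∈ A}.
K = |A + A| / |A| = 6/3 = 2

Enumerate A + A = {a + b : a, b ∈ A}. With |A| = 3, there are |A|^2 = 9 ordered sum pairs; collecting distinct values, A + A = {-40, -27, -23, -14, -10, -6}, so |A + A| = 6. Thus K = 6/3 = 2. For comparison, the minimum possible |A + A| over all 3-element sets is 2·3 − 1 = 5 (so min K = 5/3), attained only by arithmetic progressions.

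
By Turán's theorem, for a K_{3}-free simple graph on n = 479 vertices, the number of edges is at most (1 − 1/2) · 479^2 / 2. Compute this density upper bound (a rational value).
Turán density bound = (1/2) · 479^2/2 = 229441/4 ≈ 57360.25

Turán's theorem: ex(n, K_{r+1}) is achieved by the complete r-partite Turán graph T(n, r) with parts as balanced as possible, and is at most (1 − 1/r) · n^2/2. For r = 2, n = 479: the density bound is (1/2) · 229441/2 = 229441/4 ≈ 57360.25. The integer-valued extremum is e(T(479, 2)) = 57360, which is strictly less than the density bound 229441/4 since 2 ∤ 479 (the parts of T(479, 2) cannot all be equal).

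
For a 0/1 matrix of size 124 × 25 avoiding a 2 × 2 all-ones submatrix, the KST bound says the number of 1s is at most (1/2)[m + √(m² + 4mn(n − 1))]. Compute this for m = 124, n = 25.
z(124, 25; 2, 2) ≤ (1/2)[124 + √(124² + 4·124·25·24)] = (1/2)[124 + √312976] = 341.7213

Kővári–Sós–Turán: let r_1, ..., r_124 be the row sums and z = Σ r_i the total number of 1s. Each pair of columns can share at most one row with both entries 1 (else a 2×2 all-ones block appears), so Σ_i C(r_i, 2) ≤ C(25, 2) = 300. By convexity Σ_i C(r_i, 2) ≥ 124·C(z/124, 2) = z(z − 124)/(2·124), giving z² − 124z − 124·25·24 ≤ 0 and hence z ≤ (1/2)[124 + √(15376 + 4·74400)] = (1/2)[124 + √312976] ≈ (1/2)(124 + 559.4426) = 341.7213.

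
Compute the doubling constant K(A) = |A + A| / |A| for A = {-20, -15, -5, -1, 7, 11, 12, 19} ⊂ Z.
K = |A + A| / |A| = 32/8 = 4

Enumerate A + A = {a + b : a, b ∈ A}. With |A| = 8, there are |A|^2 = 64 ordered sum pairs; collecting distinct values, A + A = {-40, -35, -30, -25, -21, -20, -16, -13, -10, -9, -8, -6, -4, -3, -2, -1, 2, 4, 6, 7, 10, 11, 14, 18, 19, 22, 23, 24, 26, 30, 31, 38}, so |A + A| = 32. Thus K = 32/8 = 4. For comparison, the minimum possible |A + A| over all 8-element sets is 2·8 − 1 = 15 (so min K = 15/8), attained only by arithmetic progressions.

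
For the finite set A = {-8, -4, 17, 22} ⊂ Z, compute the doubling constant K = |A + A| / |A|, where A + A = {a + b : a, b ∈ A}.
K = |A + A| / |A| = 10/4 = 5/2

Enumerate A + A = {a + b : a, b ∈ A}. With |A| = 4, there are |A|^2 = 16 ordered sum pairs; collecting distinct values, A + A = {-16, -12, -8, 9, 13, 14, 18, 34, 39, 44}, so |A + A| = 10. Thus K = 10/4 = 5/2. For comparison, the minimum possible |A + A| over all 4-element sets is 2·4 − 1 = 7 (so min K = 7/4), attained only by arithmetic progressions.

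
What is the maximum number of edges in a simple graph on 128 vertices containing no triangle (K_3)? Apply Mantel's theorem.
ex(128, K_3) = ⌊128^2/4⌋ = 4096

Mantel (1907): a triangle-free graph on n vertices has at most ⌊n^2/4⌋ edges, with equality for the complete bipartite graph K_{⌊n/2⌋, ⌈n/2⌉}. For n = 128: ⌊128^2/4⌋ = ⌊16384/4⌋ = 4096. The extremal graph is K_{64, 64}, which has 64·64 = 4096 edges.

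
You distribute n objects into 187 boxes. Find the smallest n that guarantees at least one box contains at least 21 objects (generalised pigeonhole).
n = (21 − 1)·187 + 1 = 3741

By the generalised pigeonhole principle, to guarantee some box contains ≥ r objects we need more than (r − 1) · k objects total. Threshold: n = (r − 1) · k + 1. With r = 21 and k = 187: n = 20 · 187 + 1 = 3740 + 1 = 3741. For n = 3740 = 20 · 187, we can put exactly 20 objects in every box, avoiding 21 in any single one — so 3741 is tight.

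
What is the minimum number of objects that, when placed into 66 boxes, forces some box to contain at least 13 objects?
n = (13 − 1)·66 + 1 = 793

By the generalised pigeonhole principle, to guarantee some box contains ≥ r objects we need more than (r − 1) · k objects total. Threshold: n = (r − 1) · k + 1. With r = 13 and k = 66: n = 12 · 66 + 1 = 792 + 1 = 793. For n = 792 = 12 · 66, we can put exactly 12 objects in every box, avoiding 13 in any single one — so 793 is tight.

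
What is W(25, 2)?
W(25, 2) = 25 + 1 = 26

A 2-term AP is any pair of integers, so a monochromatic 2-AP exists iff some colour is used at least twice. With 25 colours, the colouring i ↦ i on {1, ..., 25} uses each colour once, avoiding any monochromatic pair, so W(25, 2) > 25. For {1, ..., 26}, pigeonhole forces two integers of the same colour, which form a monochromatic 2-AP. Hence W(25, 2) = 26.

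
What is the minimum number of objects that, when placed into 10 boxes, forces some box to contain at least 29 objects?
n = (29 − 1)·10 + 1 = 281

By the generalised pigeonhole principle, to guarantee some box contains ≥ r objects we need more than (r − 1) · k objects total. Threshold: n = (r − 1) · k + 1. With r = 29 and k = 10: n = 28 · 10 + 1 = 280 + 1 = 281. For n = 280 = 28 · 10, we can put exactly 28 objects in every box, avoiding 29 in any single one — so 281 is tight.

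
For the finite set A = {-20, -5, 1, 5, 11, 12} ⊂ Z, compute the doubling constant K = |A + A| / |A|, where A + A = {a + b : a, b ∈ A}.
K = |A + A| / |A| = 20/6 = 10/3

Enumerate A + A = {a + b : a, b ∈ A}. With |A| = 6, there are |A|^2 = 36 ordered sum pairs; collecting distinct values, A + A = {-40, -25, -19, -15, -10, -9, -8, -4, 0, 2, 6, 7, 10, 12, 13, 16, 17, 22, 23, 24}, so |A + A| = 20. Thus K = 20/6 = 10/3. For comparison, the minimum possible |A + A| over all 6-element sets is 2·6 − 1 = 11 (so min K = 11/6), attained only by arithmetic progressions.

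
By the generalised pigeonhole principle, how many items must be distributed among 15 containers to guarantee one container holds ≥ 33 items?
n = (33 − 1)·15 + 1 = 481

By the generalised pigeonhole principle, to guarantee some box contains ≥ r objects we need more than (r − 1) · k objects total. Threshold: n = (r − 1) · k + 1. With r = 33 and k = 15: n = 32 · 15 + 1 = 480 + 1 = 481. For n = 480 = 32 · 15, we can put exactly 32 objects in every box, avoiding 33 in any single one — so 481 is tight.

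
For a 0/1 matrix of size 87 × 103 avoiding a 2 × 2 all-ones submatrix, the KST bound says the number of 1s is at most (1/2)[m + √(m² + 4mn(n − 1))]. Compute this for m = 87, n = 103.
z(87, 103; 2, 2) ≤ (1/2)[87 + √(87² + 4·87·103·102)] = (1/2)[87 + √3663657] = 1000.5341

Kővári–Sós–Turán: let r_1, ..., r_87 be the row sums and z = Σ r_i the total number of 1s. Each pair of columns can share at most one row with both entries 1 (else a 2×2 all-ones block appears), so Σ_i C(r_i, 2) ≤ C(103, 2) = 5253. By convexity Σ_i C(r_i, 2) ≥ 87·C(z/87, 2) = z(z − 87)/(2·87), giving z² − 87z − 87·103·102 ≤ 0 and hence z ≤ (1/2)[87 + √(7569 + 4·914022)] = (1/2)[87 + √3663657] ≈ (1/2)(87 + 1914.0682) = 1000.5341.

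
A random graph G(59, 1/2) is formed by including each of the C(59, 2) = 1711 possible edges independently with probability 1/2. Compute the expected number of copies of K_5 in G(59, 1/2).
E[# K_5] = C(59, 5) · (1/2)^C(5, 2) = 5006386 / 2^10 = 2503193/512 ≈ 4889.048828

For each 5-subset S of vertices (there are C(59, 5) = 5006386 such S), let X_S = 1 if S induces a K_5 (all C(5, 2) = 10 edges present). Then P(X_S = 1) = (1/2)^10 = 1/1024. By linearity of expectation, E[# K_5] = C(59, 5) · (1/2)^10 = 5006386 / 1024 = 2503193/512 ≈ 4889.048828.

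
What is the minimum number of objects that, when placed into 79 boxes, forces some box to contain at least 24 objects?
n = (24 − 1)·79 + 1 = 1818

By the generalised pigeonhole principle, to guarantee some box contains ≥ r objects we need more than (r − 1) · k objects total. Threshold: n = (r − 1) · k + 1. With r = 24 and k = 79: n = 23 · 79 + 1 = 1817 + 1 = 1818. For n = 1817 = 23 · 79, we can put exactly 23 objects in every box, avoiding 24 in any single one — so 1818 is tight.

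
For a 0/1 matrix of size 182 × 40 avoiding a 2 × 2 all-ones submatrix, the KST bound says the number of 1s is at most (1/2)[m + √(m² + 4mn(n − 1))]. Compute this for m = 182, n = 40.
z(182, 40; 2, 2) ≤ (1/2)[182 + √(182² + 4·182·40·39)] = (1/2)[182 + √1168804] = 631.5562

Kővári–Sós–Turán: let r_1, ..., r_182 be the row sums and z = Σ r_i the total number of 1s. Each pair of columns can share at most one row with both entries 1 (else a 2×2 all-ones block appears), so Σ_i C(r_i, 2) ≤ C(40, 2) = 780. By convexity Σ_i C(r_i, 2) ≥ 182·C(z/182, 2) = z(z − 182)/(2·182), giving z² − 182z − 182·40·39 ≤ 0 and hence z ≤ (1/2)[182 + √(33124 + 4·283920)] = (1/2)[182 + √1168804] ≈ (1/2)(182 + 1081.1124) = 631.5562.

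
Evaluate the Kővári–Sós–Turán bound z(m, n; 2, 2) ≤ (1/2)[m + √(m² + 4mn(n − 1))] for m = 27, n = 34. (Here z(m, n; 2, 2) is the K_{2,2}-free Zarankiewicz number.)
z(27, 34; 2, 2) ≤ (1/2)[27 + √(27² + 4·27·34·33)] = (1/2)[27 + √121905] = 188.0745

Kővári–Sós–Turán: let r_1, ..., r_27 be the row sums and z = Σ r_i the total number of 1s. Each pair of columns can share at most one row with both entries 1 (else a 2×2 all-ones block appears), so Σ_i C(r_i, 2) ≤ C(34, 2) = 561. By convexity Σ_i C(r_i, 2) ≥ 27·C(z/27, 2) = z(z − 27)/(2·27), giving z² − 27z − 27·34·33 ≤ 0 and hence z ≤ (1/2)[27 + √(729 + 4·30294)] = (1/2)[27 + √121905] ≈ (1/2)(27 + 349.149) = 188.0745.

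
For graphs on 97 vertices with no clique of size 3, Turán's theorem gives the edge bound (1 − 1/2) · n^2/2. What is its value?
Turán density bound = (1/2) · 97^2/2 = 9409/4 ≈ 2352.25

Turán's theorem: ex(n, K_{r+1}) is achieved by the complete r-partite Turán graph T(n, r) with parts as balanced as possible, and is at most (1 − 1/r) · n^2/2. For r = 2, n = 97: the density bound is (1/2) · 9409/2 = 9409/4 ≈ 2352.25. The integer-valued extremum is e(T(97, 2)) = 2352, which is strictly less than the density bound 9409/4 since 2 ∤ 97 (the parts of T(97, 2) cannot all be equal).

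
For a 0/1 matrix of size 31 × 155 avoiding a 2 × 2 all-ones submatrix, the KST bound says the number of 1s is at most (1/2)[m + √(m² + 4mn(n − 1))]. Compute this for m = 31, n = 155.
z(31, 155; 2, 2) ≤ (1/2)[31 + √(31² + 4·31·155·154)] = (1/2)[31 + √2960841] = 875.8547

Kővári–Sós–Turán: let r_1, ..., r_31 be the row sums and z = Σ r_i the total number of 1s. Each pair of columns can share at most one row with both entries 1 (else a 2×2 all-ones block appears), so Σ_i C(r_i, 2) ≤ C(155, 2) = 11935. By convexity Σ_i C(r_i, 2) ≥ 31·C(z/31, 2) = z(z − 31)/(2·31), giving z² − 31z − 31·155·154 ≤ 0 and hence z ≤ (1/2)[31 + √(961 + 4·739970)] = (1/2)[31 + √2960841] ≈ (1/2)(31 + 1720.7094) = 875.8547.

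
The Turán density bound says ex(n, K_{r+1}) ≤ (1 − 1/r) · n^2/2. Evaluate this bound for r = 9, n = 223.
Turán density bound = (8/9) · 223^2/2 = 198916/9 ≈ 22101.7778

Turán's theorem: ex(n, K_{r+1}) is achieved by the complete r-partite Turán graph T(n, r) with parts as balanced as possible, and is at most (1 − 1/r) · n^2/2. For r = 9, n = 223: the density bound is (8/9) · 49729/2 = 198916/9 ≈ 22101.7778. The integer-valued extremum is e(T(223, 9)) = 22101, which is strictly less than the density bound 198916/9 since 9 ∤ 223 (the parts of T(223, 9) cannot all be equal).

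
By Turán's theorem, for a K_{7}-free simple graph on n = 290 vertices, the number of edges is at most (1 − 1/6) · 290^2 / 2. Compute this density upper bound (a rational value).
Turán density bound = (5/6) · 290^2/2 = 105125/3 ≈ 35041.6667

Turán's theorem: ex(n, K_{r+1}) is achieved by the complete r-partite Turán graph T(n, r) with parts as balanced as possible, and is at most (1 − 1/r) · n^2/2. For r = 6, n = 290: the density bound is (5/6) · 84100/2 = 105125/3 ≈ 35041.6667. The integer-valued extremum is e(T(290, 6)) = 35041, which is strictly less than the density bound 105125/3 since 6 ∤ 290 (the parts of T(290, 6) cannot all be equal).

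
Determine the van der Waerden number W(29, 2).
W(29, 2) = 29 + 1 = 30

A 2-term AP is any pair of integers, so a monochromatic 2-AP exists iff some colour is used at least twice. With 29 colours, the colouring i ↦ i on {1, ..., 29} uses each colour once, avoiding any monochromatic pair, so W(29, 2) > 29. For {1, ..., 30}, pigeonhole forces two integers of the same colour, which form a monochromatic 2-AP. Hence W(29, 2) = 30.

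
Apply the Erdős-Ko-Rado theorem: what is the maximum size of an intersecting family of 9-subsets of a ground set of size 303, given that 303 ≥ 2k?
max |F| = C(302, 8) = 1562902185905775

The Erdős-Ko-Rado theorem states: for n ≥ 2k, an intersecting family of k-subsets of an n-element set has size at most C(n − 1, k − 1), with equality for 'star' families {A ⊆ [n] : |A| = k, i ∈ A} (fix an element i). For n = 303, k = 9: C(302, 8) = 1562902185905775.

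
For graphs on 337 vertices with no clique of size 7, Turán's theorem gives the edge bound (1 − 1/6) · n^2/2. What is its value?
Turán density bound = (5/6) · 337^2/2 = 567845/12 ≈ 47320.4167

Turán's theorem: ex(n, K_{r+1}) is achieved by the complete r-partite Turán graph T(n, r) with parts as balanced as possible, and is at most (1 − 1/r) · n^2/2. For r = 6, n = 337: the density bound is (5/6) · 113569/2 = 567845/12 ≈ 47320.4167. The integer-valued extremum is e(T(337, 6)) = 47320, which is strictly less than the density bound 567845/12 since 6 ∤ 337 (the parts of T(337, 6) cannot all be equal).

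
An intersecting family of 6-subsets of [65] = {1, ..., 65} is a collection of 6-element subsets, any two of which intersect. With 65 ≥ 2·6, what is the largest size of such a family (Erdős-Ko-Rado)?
max |F| = C(64, 5) = 7624512

The Erdős-Ko-Rado theorem states: for n ≥ 2k, an intersecting family of k-subsets of an n-element set has size at most C(n − 1, k − 1), with equality for 'star' families {A ⊆ [n] : |A| = k, i ∈ A} (fix an element i). For n = 65, k = 6: C(64, 5) = 7624512.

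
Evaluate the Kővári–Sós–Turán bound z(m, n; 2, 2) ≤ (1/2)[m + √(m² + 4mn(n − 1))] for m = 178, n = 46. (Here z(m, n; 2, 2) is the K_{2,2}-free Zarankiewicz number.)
z(178, 46; 2, 2) ≤ (1/2)[178 + √(178² + 4·178·46·45)] = (1/2)[178 + √1505524] = 702.499

Kővári–Sós–Turán: let r_1, ..., r_178 be the row sums and z = Σ r_i the total number of 1s. Each pair of columns can share at most one row with both entries 1 (else a 2×2 all-ones block appears), so Σ_i C(r_i, 2) ≤ C(46, 2) = 1035. By convexity Σ_i C(r_i, 2) ≥ 178·C(z/178, 2) = z(z − 178)/(2·178), giving z² − 178z − 178·46·45 ≤ 0 and hence z ≤ (1/2)[178 + √(31684 + 4·368460)] = (1/2)[178 + √1505524] ≈ (1/2)(178 + 1226.998) = 702.499.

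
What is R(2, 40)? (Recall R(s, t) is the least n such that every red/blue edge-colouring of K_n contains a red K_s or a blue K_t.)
R(2, 40) = 40

R(2, k) = k for all k ≥ 2: in a 2-colouring of K_k, either some edge is red (a red K_2) or all edges are blue (a blue K_k). And K_{39} coloured all-blue has no blue K_40, so R(2, 40) > 39. Hence R(2, 40) = 40.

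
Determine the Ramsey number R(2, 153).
R(2, 153) = 153

R(2, k) = k for all k ≥ 2: in a 2-colouring of K_k, either some edge is red (a red K_2) or all edges are blue (a blue K_k). And K_{152} coloured all-blue has no blue K_153, so R(2, 153) > 152. Hence R(2, 153) = 153.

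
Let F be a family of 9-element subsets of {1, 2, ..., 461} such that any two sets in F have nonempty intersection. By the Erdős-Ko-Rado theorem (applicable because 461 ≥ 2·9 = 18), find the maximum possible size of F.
max |F| = C(460, 8) = 46769418051435495

Erdős-Ko-Rado (1961): when n ≥ 2k, max |F| = C(n−1, k−1). The bound is attained by the star {A : i ∈ A} for any fixed i ∈ [n]. Here C(461−1, 9−1) = C(460, 8) = 46769418051435495.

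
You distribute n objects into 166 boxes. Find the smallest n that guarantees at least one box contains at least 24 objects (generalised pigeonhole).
n = (24 − 1)·166 + 1 = 3819

By the generalised pigeonhole principle, to guarantee some box contains ≥ r objects we need more than (r − 1) · k objects total. Threshold: n = (r − 1) · k + 1. With r = 24 and k = 166: n = 23 · 166 + 1 = 3818 + 1 = 3819. For n = 3818 = 23 · 166, we can put exactly 23 objects in every box, avoiding 24 in any single one — so 3819 is tight.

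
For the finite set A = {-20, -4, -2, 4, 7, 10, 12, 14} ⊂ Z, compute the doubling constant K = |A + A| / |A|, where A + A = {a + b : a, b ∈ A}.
K = |A + A| / |A| = 29/8

Enumerate A + A = {a + b : a, b ∈ A}. With |A| = 8, there are |A|^2 = 64 ordered sum pairs; collecting distinct values, A + A = {-40, -24, -22, -16, -13, -10, -8, -6, -4, 0, 2, 3, 5, 6, 8, 10, 11, 12, 14, 16, 17, 18, 19, 20, 21, 22, 24, 26, 28}, so |A + A| = 29. Thus K = 29/8. For comparison, the minimum possible |A + A| over all 8-element sets is 2·8 − 1 = 15 (so min K = 15/8), attained only by arithmetic progressions.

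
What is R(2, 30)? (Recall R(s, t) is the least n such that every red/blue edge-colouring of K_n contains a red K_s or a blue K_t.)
R(2, 30) = 30

R(2, k) = k for all k ≥ 2: in a 2-colouring of K_k, either some edge is red (a red K_2) or all edges are blue (a blue K_k). And K_{29} coloured all-blue has no blue K_30, so R(2, 30) > 29. Hence R(2, 30) = 30.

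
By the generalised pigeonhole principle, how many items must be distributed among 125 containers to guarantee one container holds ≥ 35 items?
n = (35 − 1)·125 + 1 = 4251

By the generalised pigeonhole principle, to guarantee some box contains ≥ r objects we need more than (r − 1) · k objects total. Threshold: n = (r − 1) · k + 1. With r = 35 and k = 125: n = 34 · 125 + 1 = 4250 + 1 = 4251. For n = 4250 = 34 · 125, we can put exactly 34 objects in every box, avoiding 35 in any single one — so 4251 is tight.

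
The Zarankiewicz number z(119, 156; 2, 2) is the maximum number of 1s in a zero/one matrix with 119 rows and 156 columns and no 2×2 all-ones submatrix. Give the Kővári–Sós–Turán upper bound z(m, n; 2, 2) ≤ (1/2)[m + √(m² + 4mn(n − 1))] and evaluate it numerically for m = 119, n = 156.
z(119, 156; 2, 2) ≤ (1/2)[119 + √(119² + 4·119·156·155)] = (1/2)[119 + √11523841] = 1756.8392

Kővári–Sós–Turán: let r_1, ..., r_119 be the row sums and z = Σ r_i the total number of 1s. Each pair of columns can share at most one row with both entries 1 (else a 2×2 all-ones block appears), so Σ_i C(r_i, 2) ≤ C(156, 2) = 12090. By convexity Σ_i C(r_i, 2) ≥ 119·C(z/119, 2) = z(z − 119)/(2·119), giving z² − 119z − 119·156·155 ≤ 0 and hence z ≤ (1/2)[119 + √(14161 + 4·2877420)] = (1/2)[119 + √11523841] ≈ (1/2)(119 + 3394.6783) = 1756.8392.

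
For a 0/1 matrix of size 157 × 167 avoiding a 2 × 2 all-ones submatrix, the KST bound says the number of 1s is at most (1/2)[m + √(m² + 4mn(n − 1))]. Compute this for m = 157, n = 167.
z(157, 167; 2, 2) ≤ (1/2)[157 + √(157² + 4·157·167·166)] = (1/2)[157 + √17434065] = 2166.206

Kővári–Sós–Turán: let r_1, ..., r_157 be the row sums and z = Σ r_i the total number of 1s. Each pair of columns can share at most one row with both entries 1 (else a 2×2 all-ones block appears), so Σ_i C(r_i, 2) ≤ C(167, 2) = 13861. By convexity Σ_i C(r_i, 2) ≥ 157·C(z/157, 2) = z(z − 157)/(2·157), giving z² − 157z − 157·167·166 ≤ 0 and hence z ≤ (1/2)[157 + √(24649 + 4·4352354)] = (1/2)[157 + √17434065] ≈ (1/2)(157 + 4175.412) = 2166.206.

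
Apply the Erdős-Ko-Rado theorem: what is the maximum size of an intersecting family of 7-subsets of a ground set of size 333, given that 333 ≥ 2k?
max |F| = C(332, 6) = 1777317492412

The Erdős-Ko-Rado theorem states: for n ≥ 2k, an intersecting family of k-subsets of an n-element set has size at most C(n − 1, k − 1), with equality for 'star' families {A ⊆ [n] : |A| = k, i ∈ A} (fix an element i). For n = 333, k = 7: C(332, 6) = 1777317492412.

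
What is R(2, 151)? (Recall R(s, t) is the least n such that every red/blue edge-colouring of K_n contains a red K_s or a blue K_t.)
R(2, 151) = 151

R(2, k) = k for all k ≥ 2: in a 2-colouring of K_k, either some edge is red (a red K_2) or all edges are blue (a blue K_k). And K_{150} coloured all-blue has no blue K_151, so R(2, 151) > 150. Hence R(2, 151) = 151.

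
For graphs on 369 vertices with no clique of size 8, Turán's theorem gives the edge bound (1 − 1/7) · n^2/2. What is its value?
Turán density bound = (6/7) · 369^2/2 = 408483/7 ≈ 58354.7143

Turán's theorem: ex(n, K_{r+1}) is achieved by the complete r-partite Turán graph T(n, r) with parts as balanced as possible, and is at most (1 − 1/r) · n^2/2. For r = 7, n = 369: the density bound is (6/7) · 136161/2 = 408483/7 ≈ 58354.7143. The integer-valued extremum is e(T(369, 7)) = 58354, which is strictly less than the density bound 408483/7 since 7 ∤ 369 (the parts of T(369, 7) cannot all be equal).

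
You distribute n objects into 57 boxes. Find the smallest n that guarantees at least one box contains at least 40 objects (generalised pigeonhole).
n = (40 − 1)·57 + 1 = 2224

By the generalised pigeonhole principle, to guarantee some box contains ≥ r objects we need more than (r − 1) · k objects total. Threshold: n = (r − 1) · k + 1. With r = 40 and k = 57: n = 39 · 57 + 1 = 2223 + 1 = 2224. For n = 2223 = 39 · 57, we can put exactly 39 objects in every box, avoiding 40 in any single one — so 2224 is tight.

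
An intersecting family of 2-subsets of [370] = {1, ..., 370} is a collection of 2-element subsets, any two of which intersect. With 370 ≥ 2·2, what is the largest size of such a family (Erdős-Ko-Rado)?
max |F| = C(369, 1) = 369

The Erdős-Ko-Rado theorem states: for n ≥ 2k, an intersecting family of k-subsets of an n-element set has size at most C(n − 1, k − 1), with equality for 'star' families {A ⊆ [n] : |A| = k, i ∈ A} (fix an element i). For n = 370, k = 2: C(369, 1) = 369.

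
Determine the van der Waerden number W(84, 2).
W(84, 2) = 84 + 1 = 85

A 2-term AP is any pair of integers, so a monochromatic 2-AP exists iff some colour is used at least twice. With 84 colours, the colouring i ↦ i on {1, ..., 84} uses each colour once, avoiding any monochromatic pair, so W(84, 2) > 84. For {1, ..., 85}, pigeonhole forces two integers of the same colour, which form a monochromatic 2-AP. Hence W(84, 2) = 85.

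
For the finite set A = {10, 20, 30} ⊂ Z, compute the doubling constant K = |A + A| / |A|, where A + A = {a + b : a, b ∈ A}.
K = |A + A| / |A| = 5/3

Enumerate A + A = {a + b : a, b ∈ A}. With |A| = 3, there are |A|^2 = 9 ordered sum pairs; collecting distinct values, A + A = {20, 30, 40, 50, 60}, so |A + A| = 5. Thus K = 5/3. Here |A + A| = 2|A| − 1 = 5, the minimum possible — so K = 5/3 is minimal, which holds iff A is an arithmetic progression.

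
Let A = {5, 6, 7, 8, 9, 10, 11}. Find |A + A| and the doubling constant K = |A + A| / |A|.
K = |A + A| / |A| = 13/7

Enumerate A + A = {a + b : a, b ∈ A}. With |A| = 7, there are |A|^2 = 49 ordered sum pairs; collecting distinct values, A + A = {10, 11, 12, 13, 14, 15, 16, 17, 18, 19, 20, 21, 22}, so |A + A| = 13. Thus K = 13/7. Here |A + A| = 2|A| − 1 = 13, the minimum possible — so K = 13/7 is minimal, which holds iff A is an arithmetic progression.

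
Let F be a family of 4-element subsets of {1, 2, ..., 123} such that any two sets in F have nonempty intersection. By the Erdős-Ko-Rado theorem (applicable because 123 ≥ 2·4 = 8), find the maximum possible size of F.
max |F| = C(122, 3) = 295240

Erdős-Ko-Rado (1961): when n ≥ 2k, max |F| = C(n−1, k−1). The bound is attained by the star {A : i ∈ A} for any fixed i ∈ [n]. Here C(123−1, 4−1) = C(122, 3) = 295240.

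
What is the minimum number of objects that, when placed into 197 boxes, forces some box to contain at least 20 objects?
n = (20 − 1)·197 + 1 = 3744

By the generalised pigeonhole principle, to guarantee some box contains ≥ r objects we need more than (r − 1) · k objects total. Threshold: n = (r − 1) · k + 1. With r = 20 and k = 197: n = 19 · 197 + 1 = 3743 + 1 = 3744. For n = 3743 = 19 · 197, we can put exactly 19 objects in every box, avoiding 20 in any single one — so 3744 is tight.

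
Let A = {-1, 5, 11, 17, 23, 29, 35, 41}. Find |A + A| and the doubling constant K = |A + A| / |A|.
K = |A + A| / |A| = 15/8

Enumerate A + A = {a + b : a, b ∈ A}. With |A| = 8, there are |A|^2 = 64 ordered sum pairs; collecting distinct values, A + A = {-2, 4, 10, 16, 22, 28, 34, 40, 46, 52, 58, 64, 70, 76, 82}, so |A + A| = 15. Thus K = 15/8. Here |A + A| = 2|A| − 1 = 15, the minimum possible — so K = 15/8 is minimal, which holds iff A is an arithmetic progression.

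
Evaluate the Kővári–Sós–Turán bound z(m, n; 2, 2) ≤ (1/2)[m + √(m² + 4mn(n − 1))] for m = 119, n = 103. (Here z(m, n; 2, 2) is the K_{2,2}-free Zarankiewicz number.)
z(119, 103; 2, 2) ≤ (1/2)[119 + √(119² + 4·119·103·102)] = (1/2)[119 + √5015017] = 1179.2117

Kővári–Sós–Turán: let r_1, ..., r_119 be the row sums and z = Σ r_i the total number of 1s. Each pair of columns can share at most one row with both entries 1 (else a 2×2 all-ones block appears), so Σ_i C(r_i, 2) ≤ C(103, 2) = 5253. By convexity Σ_i C(r_i, 2) ≥ 119·C(z/119, 2) = z(z − 119)/(2·119), giving z² − 119z − 119·103·102 ≤ 0 and hence z ≤ (1/2)[119 + √(14161 + 4·1250214)] = (1/2)[119 + √5015017] ≈ (1/2)(119 + 2239.4234) = 1179.2117.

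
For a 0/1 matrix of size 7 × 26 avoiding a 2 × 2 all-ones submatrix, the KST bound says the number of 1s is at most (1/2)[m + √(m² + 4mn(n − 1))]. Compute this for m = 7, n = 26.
z(7, 26; 2, 2) ≤ (1/2)[7 + √(7² + 4·7·26·25)] = (1/2)[7 + √18249] = 71.0444

Kővári–Sós–Turán: let r_1, ..., r_7 be the row sums and z = Σ r_i the total number of 1s. Each pair of columns can share at most one row with both entries 1 (else a 2×2 all-ones block appears), so Σ_i C(r_i, 2) ≤ C(26, 2) = 325. By convexity Σ_i C(r_i, 2) ≥ 7·C(z/7, 2) = z(z − 7)/(2·7), giving z² − 7z − 7·26·25 ≤ 0 and hence z ≤ (1/2)[7 + √(49 + 4·4550)] = (1/2)[7 + √18249] ≈ (1/2)(7 + 135.0889) = 71.0444.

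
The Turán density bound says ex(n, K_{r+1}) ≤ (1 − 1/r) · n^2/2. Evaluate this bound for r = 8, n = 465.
Turán density bound = (7/8) · 465^2/2 = 1513575/16 ≈ 94598.4375

Turán's theorem: ex(n, K_{r+1}) is achieved by the complete r-partite Turán graph T(n, r) with parts as balanced as possible, and is at most (1 − 1/r) · n^2/2. For r = 8, n = 465: the density bound is (7/8) · 216225/2 = 1513575/16 ≈ 94598.4375. The integer-valued extremum is e(T(465, 8)) = 94598, which is strictly less than the density bound 1513575/16 since 8 ∤ 465 (the parts of T(465, 8) cannot all be equal).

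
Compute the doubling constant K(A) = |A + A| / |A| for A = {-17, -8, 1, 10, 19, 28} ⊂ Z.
K = |A + A| / |A| = 11/6

Enumerate A + A = {a + b : a, b ∈ A}. With |A| = 6, there are |A|^2 = 36 ordered sum pairs; collecting distinct values, A + A = {-34, -25, -16, -7, 2, 11, 20, 29, 38, 47, 56}, so |A + A| = 11. Thus K = 11/6. Here |A + A| = 2|A| − 1 = 11, the minimum possible — so K = 11/6 is minimal, which holds iff A is an arithmetic progression.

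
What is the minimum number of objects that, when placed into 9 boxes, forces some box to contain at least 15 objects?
n = (15 − 1)·9 + 1 = 127

By the generalised pigeonhole principle, to guarantee some box contains ≥ r objects we need more than (r − 1) · k objects total. Threshold: n = (r − 1) · k + 1. With r = 15 and k = 9: n = 14 · 9 + 1 = 126 + 1 = 127. For n = 126 = 14 · 9, we can put exactly 14 objects in every box, avoiding 15 in any single one — so 127 is tight.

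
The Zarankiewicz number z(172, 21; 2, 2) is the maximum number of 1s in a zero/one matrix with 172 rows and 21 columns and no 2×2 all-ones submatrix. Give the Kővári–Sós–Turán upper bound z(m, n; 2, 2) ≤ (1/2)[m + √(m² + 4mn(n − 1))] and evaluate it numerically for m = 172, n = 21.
z(172, 21; 2, 2) ≤ (1/2)[172 + √(172² + 4·172·21·20)] = (1/2)[172 + √318544] = 368.1985

Kővári–Sós–Turán: let r_1, ..., r_172 be the row sums and z = Σ r_i the total number of 1s. Each pair of columns can share at most one row with both entries 1 (else a 2×2 all-ones block appears), so Σ_i C(r_i, 2) ≤ C(21, 2) = 210. By convexity Σ_i C(r_i, 2) ≥ 172·C(z/172, 2) = z(z − 172)/(2·172), giving z² − 172z − 172·21·20 ≤ 0 and hence z ≤ (1/2)[172 + √(29584 + 4·72240)] = (1/2)[172 + √318544] ≈ (1/2)(172 + 564.397) = 368.1985.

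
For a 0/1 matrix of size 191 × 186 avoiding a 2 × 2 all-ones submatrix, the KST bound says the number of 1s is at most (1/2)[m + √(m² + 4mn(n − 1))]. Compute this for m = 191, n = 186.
z(191, 186; 2, 2) ≤ (1/2)[191 + √(191² + 4·191·186·185)] = (1/2)[191 + √26325721] = 2660.9298

Kővári–Sós–Turán: let r_1, ..., r_191 be the row sums and z = Σ r_i the total number of 1s. Each pair of columns can share at most one row with both entries 1 (else a 2×2 all-ones block appears), so Σ_i C(r_i, 2) ≤ C(186, 2) = 17205. By convexity Σ_i C(r_i, 2) ≥ 191·C(z/191, 2) = z(z − 191)/(2·191), giving z² − 191z − 191·186·185 ≤ 0 and hence z ≤ (1/2)[191 + √(36481 + 4·6572310)] = (1/2)[191 + √26325721] ≈ (1/2)(191 + 5130.8597) = 2660.9298.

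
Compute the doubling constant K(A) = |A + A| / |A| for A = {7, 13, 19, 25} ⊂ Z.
K = |A + A| / |A| = 7/4

Enumerate A + A = {a + b : a, b ∈ A}. With |A| = 4, there are |A|^2 = 16 ordered sum pairs; collecting distinct values, A + A = {14, 20, 26, 32, 38, 44, 50}, so |A + A| = 7. Thus K = 7/4. Here |A + A| = 2|A| − 1 = 7, the minimum possible — so K = 7/4 is minimal, which holds iff A is an arithmetic progression.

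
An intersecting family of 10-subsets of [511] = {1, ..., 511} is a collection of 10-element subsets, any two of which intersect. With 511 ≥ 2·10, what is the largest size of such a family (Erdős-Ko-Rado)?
max |F| = C(510, 9) = 5991571285790171510

Erdős-Ko-Rado (1961): when n ≥ 2k, max |F| = C(n−1, k−1). The bound is attained by the star {A : i ∈ A} for any fixed i ∈ [n]. Here C(511−1, 10−1) = C(510, 9) = 5991571285790171510.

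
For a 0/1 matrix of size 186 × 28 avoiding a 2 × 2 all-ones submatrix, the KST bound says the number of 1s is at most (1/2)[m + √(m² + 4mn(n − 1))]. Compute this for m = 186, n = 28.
z(186, 28; 2, 2) ≤ (1/2)[186 + √(186² + 4·186·28·27)] = (1/2)[186 + √597060] = 479.3483

Kővári–Sós–Turán: let r_1, ..., r_186 be the row sums and z = Σ r_i the total number of 1s. Each pair of columns can share at most one row with both entries 1 (else a 2×2 all-ones block appears), so Σ_i C(r_i, 2) ≤ C(28, 2) = 378. By convexity Σ_i C(r_i, 2) ≥ 186·C(z/186, 2) = z(z − 186)/(2·186), giving z² − 186z − 186·28·27 ≤ 0 and hence z ≤ (1/2)[186 + √(34596 + 4·140616)] = (1/2)[186 + √597060] ≈ (1/2)(186 + 772.6966) = 479.3483.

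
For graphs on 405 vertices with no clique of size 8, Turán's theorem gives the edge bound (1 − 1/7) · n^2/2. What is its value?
Turán density bound = (6/7) · 405^2/2 = 492075/7 ≈ 70296.4286

Turán's theorem: ex(n, K_{r+1}) is achieved by the complete r-partite Turán graph T(n, r) with parts as balanced as possible, and is at most (1 − 1/r) · n^2/2. For r = 7, n = 405: the density bound is (6/7) · 164025/2 = 492075/7 ≈ 70296.4286. The integer-valued extremum is e(T(405, 7)) = 70296, which is strictly less than the density bound 492075/7 since 7 ∤ 405 (the parts of T(405, 7) cannot all be equal).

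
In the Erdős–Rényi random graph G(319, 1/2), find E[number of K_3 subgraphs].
E[# K_3] = C(319, 3) · (1/2)^C(3, 2) = 5359519 / 2^3 = 669939.875

For each 3-subset S of vertices (there are C(319, 3) = 5359519 such S), let X_S = 1 if S induces a K_3 (all C(3, 2) = 3 edges present). Then P(X_S = 1) = (1/2)^3 = 1/8. By linearity of expectation, E[# K_3] = C(319, 3) · (1/2)^3 = 5359519 / 8 = 669939.875.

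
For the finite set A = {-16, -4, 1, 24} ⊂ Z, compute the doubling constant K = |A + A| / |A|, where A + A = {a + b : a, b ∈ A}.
K = |A + A| / |A| = 10/4 = 5/2

Enumerate A + A = {a + b : a, b ∈ A}. With |A| = 4, there are |A|^2 = 16 ordered sum pairs; collecting distinct values, A + A = {-32, -20, -15, -8, -3, 2, 8, 20, 25, 48}, so |A + A| = 10. Thus K = 10/4 = 5/2. For comparison, the minimum possible |A + A| over all 4-element sets is 2·4 − 1 = 7 (so min K = 7/4), attained only by arithmetic progressions.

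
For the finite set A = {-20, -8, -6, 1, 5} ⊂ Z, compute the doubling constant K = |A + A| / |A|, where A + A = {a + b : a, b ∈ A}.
K = |A + A| / |A| = 15/5 = 3

Enumerate A + A = {a + b : a, b ∈ A}. With |A| = 5, there are |A|^2 = 25 ordered sum pairs; collecting distinct values, A + A = {-40, -28, -26, -19, -16, -15, -14, -12, -7, -5, -3, -1, 2, 6, 10}, so |A + A| = 15. Thus K = 15/5 = 3. For comparison, the minimum possible |A + A| over all 5-element sets is 2·5 − 1 = 9 (so min K = 9/5), attained only by arithmetic progressions.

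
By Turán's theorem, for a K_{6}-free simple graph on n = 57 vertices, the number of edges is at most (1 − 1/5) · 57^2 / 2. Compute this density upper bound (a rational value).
Turán density bound = (4/5) · 57^2/2 = 6498/5 ≈ 1299.6

Turán's theorem: ex(n, K_{r+1}) is achieved by the complete r-partite Turán graph T(n, r) with parts as balanced as possible, and is at most (1 − 1/r) · n^2/2. For r = 5, n = 57: the density bound is (4/5) · 3249/2 = 6498/5 ≈ 1299.6. The integer-valued extremum is e(T(57, 5)) = 1299, which is strictly less than the density bound 6498/5 since 5 ∤ 57 (the parts of T(57, 5) cannot all be equal).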